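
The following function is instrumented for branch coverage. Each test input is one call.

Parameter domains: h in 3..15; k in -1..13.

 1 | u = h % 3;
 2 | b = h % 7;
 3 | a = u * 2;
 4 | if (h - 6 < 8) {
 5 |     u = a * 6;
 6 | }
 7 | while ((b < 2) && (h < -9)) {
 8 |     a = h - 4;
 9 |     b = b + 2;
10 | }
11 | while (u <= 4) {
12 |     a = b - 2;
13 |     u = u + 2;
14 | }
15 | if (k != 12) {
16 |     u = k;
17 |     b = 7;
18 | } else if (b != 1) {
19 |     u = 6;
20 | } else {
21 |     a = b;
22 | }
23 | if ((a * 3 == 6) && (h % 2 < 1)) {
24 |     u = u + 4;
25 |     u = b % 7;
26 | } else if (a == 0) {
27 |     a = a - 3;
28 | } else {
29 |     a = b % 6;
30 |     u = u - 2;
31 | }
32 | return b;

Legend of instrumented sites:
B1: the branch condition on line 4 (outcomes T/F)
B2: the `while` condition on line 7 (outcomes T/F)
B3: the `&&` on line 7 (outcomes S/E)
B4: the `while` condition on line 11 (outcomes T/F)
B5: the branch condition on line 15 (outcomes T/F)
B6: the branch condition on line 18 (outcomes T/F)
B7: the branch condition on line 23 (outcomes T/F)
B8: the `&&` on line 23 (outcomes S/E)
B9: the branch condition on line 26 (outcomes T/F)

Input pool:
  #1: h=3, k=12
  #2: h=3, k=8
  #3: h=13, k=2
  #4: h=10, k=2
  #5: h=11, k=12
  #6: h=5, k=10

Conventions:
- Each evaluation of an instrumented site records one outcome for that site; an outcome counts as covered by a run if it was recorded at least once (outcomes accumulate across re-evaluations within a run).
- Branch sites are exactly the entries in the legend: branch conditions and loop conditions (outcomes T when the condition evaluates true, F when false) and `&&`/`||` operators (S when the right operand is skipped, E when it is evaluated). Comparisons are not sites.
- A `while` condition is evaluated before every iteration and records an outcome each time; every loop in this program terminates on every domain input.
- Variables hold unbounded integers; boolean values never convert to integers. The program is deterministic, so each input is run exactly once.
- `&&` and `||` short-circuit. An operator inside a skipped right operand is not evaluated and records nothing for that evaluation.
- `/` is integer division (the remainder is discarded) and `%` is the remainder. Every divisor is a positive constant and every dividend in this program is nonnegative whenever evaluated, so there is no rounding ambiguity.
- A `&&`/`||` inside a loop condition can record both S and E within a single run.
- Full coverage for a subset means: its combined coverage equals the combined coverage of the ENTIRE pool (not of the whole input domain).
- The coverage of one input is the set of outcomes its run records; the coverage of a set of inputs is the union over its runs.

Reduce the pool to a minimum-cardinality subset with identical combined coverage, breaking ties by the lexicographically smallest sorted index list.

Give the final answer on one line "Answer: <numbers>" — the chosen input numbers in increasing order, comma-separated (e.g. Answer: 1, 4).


input #1 (h=3, k=12): covers B1=T, B2=F, B3=S, B4=T, B4=F, B5=F, B6=T, B7=F, B8=S, B9=F
input #2 (h=3, k=8): covers B1=T, B2=F, B3=S, B4=T, B4=F, B5=T, B7=F, B8=S, B9=F
input #3 (h=13, k=2): covers B1=T, B2=F, B3=S, B4=F, B5=T, B7=F, B8=E, B9=F
input #4 (h=10, k=2): covers B1=T, B2=F, B3=S, B4=F, B5=T, B7=T, B8=E
input #5 (h=11, k=12): covers B1=T, B2=F, B3=S, B4=F, B5=F, B6=T, B7=F, B8=S, B9=F
input #6 (h=5, k=10): covers B1=T, B2=F, B3=S, B4=F, B5=T, B7=F, B8=S, B9=F
union over all inputs: B1=T, B2=F, B3=S, B4=T, B4=F, B5=T, B5=F, B6=T, B7=T, B7=F, B8=S, B8=E, B9=F (13 outcomes)
no size-1 subset reaches all 13 outcomes (best union: 10/13)
at size 2, {1, 4} reaches all 13 outcomes; every lexicographically earlier size-2 subset fails
Answer: 1, 4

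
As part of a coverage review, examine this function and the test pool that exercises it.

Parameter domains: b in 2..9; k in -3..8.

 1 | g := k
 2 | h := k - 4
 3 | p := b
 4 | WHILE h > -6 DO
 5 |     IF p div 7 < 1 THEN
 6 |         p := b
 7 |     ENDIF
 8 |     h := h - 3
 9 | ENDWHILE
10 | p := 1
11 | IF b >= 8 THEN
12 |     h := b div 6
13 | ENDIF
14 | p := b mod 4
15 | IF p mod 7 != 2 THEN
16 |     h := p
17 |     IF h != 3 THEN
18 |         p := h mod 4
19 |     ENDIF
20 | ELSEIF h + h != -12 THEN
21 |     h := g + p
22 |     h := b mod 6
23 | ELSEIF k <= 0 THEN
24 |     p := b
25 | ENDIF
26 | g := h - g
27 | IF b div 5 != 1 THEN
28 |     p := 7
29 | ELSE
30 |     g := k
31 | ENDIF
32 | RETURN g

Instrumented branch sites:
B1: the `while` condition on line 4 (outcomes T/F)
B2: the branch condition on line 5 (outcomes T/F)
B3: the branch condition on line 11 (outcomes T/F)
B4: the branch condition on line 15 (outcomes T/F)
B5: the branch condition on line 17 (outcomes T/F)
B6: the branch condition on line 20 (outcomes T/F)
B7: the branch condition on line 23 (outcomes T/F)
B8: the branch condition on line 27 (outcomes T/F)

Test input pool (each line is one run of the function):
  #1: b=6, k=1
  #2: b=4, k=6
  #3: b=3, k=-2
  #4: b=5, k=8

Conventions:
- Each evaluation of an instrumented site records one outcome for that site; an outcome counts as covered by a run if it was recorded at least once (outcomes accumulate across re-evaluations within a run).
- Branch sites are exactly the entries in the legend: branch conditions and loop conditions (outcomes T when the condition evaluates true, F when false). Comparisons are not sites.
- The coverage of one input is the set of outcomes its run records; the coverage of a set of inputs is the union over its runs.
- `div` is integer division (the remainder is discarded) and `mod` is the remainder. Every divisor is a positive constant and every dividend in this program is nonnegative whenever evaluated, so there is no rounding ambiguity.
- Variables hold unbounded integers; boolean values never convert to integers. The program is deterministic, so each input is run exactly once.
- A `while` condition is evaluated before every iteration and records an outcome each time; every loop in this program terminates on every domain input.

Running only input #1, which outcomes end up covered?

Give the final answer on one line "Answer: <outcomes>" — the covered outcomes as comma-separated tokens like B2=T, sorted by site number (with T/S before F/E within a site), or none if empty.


Simulating input #1 (b=6, k=1) step by step:
  B1->T, B2->T, B1->F, B3->F, B4->F, B6->F, B7->F, B8->F
distinct outcomes covered: B1=T, B1=F, B2=T, B3=F, B4=F, B6=F, B7=F, B8=F
Answer: B1=T, B1=F, B2=T, B3=F, B4=F, B6=F, B7=F, B8=F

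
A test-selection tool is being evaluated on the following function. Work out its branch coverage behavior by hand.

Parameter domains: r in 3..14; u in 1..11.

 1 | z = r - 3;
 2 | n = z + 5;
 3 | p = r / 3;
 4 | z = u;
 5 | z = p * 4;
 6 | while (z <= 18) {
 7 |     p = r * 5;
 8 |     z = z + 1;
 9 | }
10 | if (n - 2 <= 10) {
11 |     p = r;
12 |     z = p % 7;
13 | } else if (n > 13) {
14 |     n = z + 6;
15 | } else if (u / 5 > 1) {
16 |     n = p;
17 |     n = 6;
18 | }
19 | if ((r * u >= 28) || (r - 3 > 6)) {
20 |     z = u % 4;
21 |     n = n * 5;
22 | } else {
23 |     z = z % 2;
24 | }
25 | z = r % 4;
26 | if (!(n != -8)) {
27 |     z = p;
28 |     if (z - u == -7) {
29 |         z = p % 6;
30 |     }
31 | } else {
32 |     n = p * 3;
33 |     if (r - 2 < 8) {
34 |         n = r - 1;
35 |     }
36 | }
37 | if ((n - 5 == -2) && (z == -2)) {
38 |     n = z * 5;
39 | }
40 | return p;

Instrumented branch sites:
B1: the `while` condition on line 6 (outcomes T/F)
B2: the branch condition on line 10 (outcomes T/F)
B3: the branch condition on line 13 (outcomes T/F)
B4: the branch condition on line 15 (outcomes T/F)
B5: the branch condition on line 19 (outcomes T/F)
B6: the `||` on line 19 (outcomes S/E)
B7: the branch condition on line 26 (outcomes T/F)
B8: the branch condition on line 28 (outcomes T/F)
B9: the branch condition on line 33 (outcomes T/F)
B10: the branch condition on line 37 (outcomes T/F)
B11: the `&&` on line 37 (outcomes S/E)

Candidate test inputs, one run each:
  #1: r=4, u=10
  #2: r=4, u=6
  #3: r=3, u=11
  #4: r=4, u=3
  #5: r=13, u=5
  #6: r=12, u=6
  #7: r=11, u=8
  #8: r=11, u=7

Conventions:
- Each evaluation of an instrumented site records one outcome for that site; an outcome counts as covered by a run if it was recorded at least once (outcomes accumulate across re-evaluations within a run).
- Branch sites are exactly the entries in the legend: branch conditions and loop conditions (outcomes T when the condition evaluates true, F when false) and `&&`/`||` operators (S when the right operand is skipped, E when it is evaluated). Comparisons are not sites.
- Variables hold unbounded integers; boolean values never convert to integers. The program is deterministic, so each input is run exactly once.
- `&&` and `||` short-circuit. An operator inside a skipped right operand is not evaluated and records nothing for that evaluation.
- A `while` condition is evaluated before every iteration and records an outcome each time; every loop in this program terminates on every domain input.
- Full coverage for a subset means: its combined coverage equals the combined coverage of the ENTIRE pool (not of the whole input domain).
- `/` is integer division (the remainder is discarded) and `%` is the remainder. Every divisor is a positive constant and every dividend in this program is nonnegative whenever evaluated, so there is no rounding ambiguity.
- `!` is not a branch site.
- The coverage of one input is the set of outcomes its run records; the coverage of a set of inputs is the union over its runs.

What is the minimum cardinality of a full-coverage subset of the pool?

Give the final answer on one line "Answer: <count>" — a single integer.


input #1, r=4, u=10: events B1->T, B1->T, B1->T, B1->T, B1->T, B1->T, B1->T, B1->T, B1->T, B1->T, B1->T, B1->T, B1->T, B1->T, ...; outcomes B1=T, B1=F, B2=T, B5=T, B6=S, B7=F, B9=T, B10=F, B11=E
input #2, r=4, u=6: events B1->T, B1->T, B1->T, B1->T, B1->T, B1->T, B1->T, B1->T, B1->T, B1->T, B1->T, B1->T, B1->T, B1->T, ...; outcomes B1=T, B1=F, B2=T, B5=F, B6=E, B7=F, B9=T, B10=F, B11=E
input #3, r=3, u=11: events B1->T, B1->T, B1->T, B1->T, B1->T, B1->T, B1->T, B1->T, B1->T, B1->T, B1->T, B1->T, B1->T, B1->T, ...; outcomes B1=T, B1=F, B2=T, B5=T, B6=S, B7=F, B9=T, B10=F, B11=S
input #4, r=4, u=3: events B1->T, B1->T, B1->T, B1->T, B1->T, B1->T, B1->T, B1->T, B1->T, B1->T, B1->T, B1->T, B1->T, B1->T, ...; outcomes B1=T, B1=F, B2=T, B5=F, B6=E, B7=F, B9=T, B10=F, B11=E
input #5, r=13, u=5: events B1->T, B1->T, B1->T, B1->F, B2->F, B3->T, B6->S, B5->T, B7->F, B9->F, B11->S, B10->F; outcomes B1=T, B1=F, B2=F, B3=T, B5=T, B6=S, B7=F, B9=F, B10=F, B11=S
input #6, r=12, u=6: events B1->T, B1->T, B1->T, B1->F, B2->F, B3->T, B6->S, B5->T, B7->F, B9->F, B11->S, B10->F; outcomes B1=T, B1=F, B2=F, B3=T, B5=T, B6=S, B7=F, B9=F, B10=F, B11=S
input #7, r=11, u=8: events B1->T, B1->T, B1->T, B1->T, B1->T, B1->T, B1->T, B1->F, B2->F, B3->F, B4->F, B6->S, B5->T, B7->F, ...; outcomes B1=T, B1=F, B2=F, B3=F, B4=F, B5=T, B6=S, B7=F, B9=F, B10=F, B11=S
input #8, r=11, u=7: events B1->T, B1->T, B1->T, B1->T, B1->T, B1->T, B1->T, B1->F, B2->F, B3->F, B4->F, B6->S, B5->T, B7->F, ...; outcomes B1=T, B1=F, B2=F, B3=F, B4=F, B5=T, B6=S, B7=F, B9=F, B10=F, B11=S
together the pool reaches 17 outcomes: B1=T, B1=F, B2=T, B2=F, B3=T, B3=F, B4=F, B5=T, B5=F, B6=S, B6=E, B7=F, B9=T, B9=F, B10=F, B11=S, B11=E
size 1 is not enough: best union over all size-1 subsets is 11/17
size 2 is not enough: best union over all size-2 subsets is 16/17
at size 3, {2, 5, 7} reaches all 17 outcomes; every lexicographically earlier size-3 subset fails
Answer: 3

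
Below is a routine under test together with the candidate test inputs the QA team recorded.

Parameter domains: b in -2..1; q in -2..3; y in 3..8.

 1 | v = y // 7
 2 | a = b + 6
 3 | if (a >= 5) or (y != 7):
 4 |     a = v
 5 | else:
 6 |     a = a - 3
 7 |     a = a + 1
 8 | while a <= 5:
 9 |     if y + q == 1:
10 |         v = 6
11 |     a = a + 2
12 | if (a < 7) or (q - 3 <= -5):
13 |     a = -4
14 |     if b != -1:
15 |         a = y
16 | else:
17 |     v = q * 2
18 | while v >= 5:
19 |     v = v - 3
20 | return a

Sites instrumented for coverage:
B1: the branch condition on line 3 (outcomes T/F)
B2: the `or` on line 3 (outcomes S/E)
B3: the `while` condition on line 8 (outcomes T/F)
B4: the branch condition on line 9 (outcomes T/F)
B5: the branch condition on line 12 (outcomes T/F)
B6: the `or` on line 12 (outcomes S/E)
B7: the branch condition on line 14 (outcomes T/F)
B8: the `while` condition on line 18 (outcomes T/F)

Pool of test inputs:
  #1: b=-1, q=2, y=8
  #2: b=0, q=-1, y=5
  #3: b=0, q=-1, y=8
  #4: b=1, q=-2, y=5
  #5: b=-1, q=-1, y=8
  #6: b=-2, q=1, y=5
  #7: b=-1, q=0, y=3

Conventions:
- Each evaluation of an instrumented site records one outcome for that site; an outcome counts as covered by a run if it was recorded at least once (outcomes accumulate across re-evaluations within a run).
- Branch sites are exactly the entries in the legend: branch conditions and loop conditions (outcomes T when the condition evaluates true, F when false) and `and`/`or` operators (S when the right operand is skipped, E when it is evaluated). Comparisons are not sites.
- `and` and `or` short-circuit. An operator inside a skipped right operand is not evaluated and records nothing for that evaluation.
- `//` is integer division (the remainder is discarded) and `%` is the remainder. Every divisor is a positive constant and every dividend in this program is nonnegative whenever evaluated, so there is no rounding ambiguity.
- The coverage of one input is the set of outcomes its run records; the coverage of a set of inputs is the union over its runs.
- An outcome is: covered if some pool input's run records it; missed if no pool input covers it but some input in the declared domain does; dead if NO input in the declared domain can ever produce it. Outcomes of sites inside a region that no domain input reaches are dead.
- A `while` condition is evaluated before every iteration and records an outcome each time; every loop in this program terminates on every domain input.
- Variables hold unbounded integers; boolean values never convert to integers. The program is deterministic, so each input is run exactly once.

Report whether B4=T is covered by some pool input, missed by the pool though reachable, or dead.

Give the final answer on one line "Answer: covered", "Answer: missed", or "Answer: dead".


no pool input records B4=T
but domain input (b=-2, q=-2, y=3) does record it -> reachable, so missed
Answer: missed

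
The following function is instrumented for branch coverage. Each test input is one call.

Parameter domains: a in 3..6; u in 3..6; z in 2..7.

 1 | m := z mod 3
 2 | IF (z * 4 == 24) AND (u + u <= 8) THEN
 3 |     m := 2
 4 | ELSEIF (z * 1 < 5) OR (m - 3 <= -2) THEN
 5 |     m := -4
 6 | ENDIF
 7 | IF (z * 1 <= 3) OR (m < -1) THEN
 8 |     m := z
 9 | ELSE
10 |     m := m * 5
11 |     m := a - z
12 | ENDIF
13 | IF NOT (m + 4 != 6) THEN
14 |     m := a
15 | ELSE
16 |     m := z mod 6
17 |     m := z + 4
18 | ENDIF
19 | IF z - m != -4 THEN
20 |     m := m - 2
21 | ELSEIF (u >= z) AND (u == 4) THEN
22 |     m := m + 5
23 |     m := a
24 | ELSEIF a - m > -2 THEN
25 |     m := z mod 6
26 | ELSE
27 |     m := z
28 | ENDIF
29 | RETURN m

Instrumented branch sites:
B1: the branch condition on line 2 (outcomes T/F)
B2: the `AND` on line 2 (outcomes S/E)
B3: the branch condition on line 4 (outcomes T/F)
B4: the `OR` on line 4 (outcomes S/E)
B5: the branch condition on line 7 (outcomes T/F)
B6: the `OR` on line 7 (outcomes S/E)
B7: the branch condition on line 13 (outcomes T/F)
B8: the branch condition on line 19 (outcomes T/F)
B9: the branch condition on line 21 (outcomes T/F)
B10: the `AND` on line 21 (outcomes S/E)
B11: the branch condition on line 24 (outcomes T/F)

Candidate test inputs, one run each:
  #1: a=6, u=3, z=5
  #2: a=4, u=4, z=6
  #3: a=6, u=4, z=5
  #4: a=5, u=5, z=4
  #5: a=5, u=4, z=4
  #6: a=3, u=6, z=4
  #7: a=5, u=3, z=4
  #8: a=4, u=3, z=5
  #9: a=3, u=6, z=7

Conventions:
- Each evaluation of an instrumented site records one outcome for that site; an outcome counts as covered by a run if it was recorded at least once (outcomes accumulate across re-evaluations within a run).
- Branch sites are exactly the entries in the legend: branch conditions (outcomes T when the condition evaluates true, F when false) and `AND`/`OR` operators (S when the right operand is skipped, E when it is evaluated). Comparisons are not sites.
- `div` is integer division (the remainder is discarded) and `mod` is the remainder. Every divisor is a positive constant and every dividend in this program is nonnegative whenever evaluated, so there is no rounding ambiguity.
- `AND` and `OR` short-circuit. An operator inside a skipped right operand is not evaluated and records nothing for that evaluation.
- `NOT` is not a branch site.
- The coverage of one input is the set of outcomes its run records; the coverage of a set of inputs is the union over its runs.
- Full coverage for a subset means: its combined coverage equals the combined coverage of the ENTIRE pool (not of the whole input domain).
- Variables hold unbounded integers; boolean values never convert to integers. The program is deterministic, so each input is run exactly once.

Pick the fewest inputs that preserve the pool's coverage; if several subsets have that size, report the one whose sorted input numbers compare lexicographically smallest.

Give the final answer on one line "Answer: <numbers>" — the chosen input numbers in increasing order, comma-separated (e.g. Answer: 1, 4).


test 1 (a=6, u=3, z=5) fires B2->S, B1->F, B4->E, B3->F, B6->E, B5->F, B7->F, B8->F, B10->S, B9->F, B11->F; hits B1=F, B2=S, B3=F, B4=E, B5=F, B6=E, B7=F, B8=F, B9=F, B10=S, B11=F
test 2 (a=4, u=4, z=6) fires B2->E, B1->T, B6->E, B5->F, B7->F, B8->F, B10->S, B9->F, B11->F; hits B1=T, B2=E, B5=F, B6=E, B7=F, B8=F, B9=F, B10=S, B11=F
test 3 (a=6, u=4, z=5) fires B2->S, B1->F, B4->E, B3->F, B6->E, B5->F, B7->F, B8->F, B10->S, B9->F, B11->F; hits B1=F, B2=S, B3=F, B4=E, B5=F, B6=E, B7=F, B8=F, B9=F, B10=S, B11=F
test 4 (a=5, u=5, z=4) fires B2->S, B1->F, B4->S, B3->T, B6->E, B5->T, B7->F, B8->F, B10->E, B9->F, B11->F; hits B1=F, B2=S, B3=T, B4=S, B5=T, B6=E, B7=F, B8=F, B9=F, B10=E, B11=F
test 5 (a=5, u=4, z=4) fires B2->S, B1->F, B4->S, B3->T, B6->E, B5->T, B7->F, B8->F, B10->E, B9->T; hits B1=F, B2=S, B3=T, B4=S, B5=T, B6=E, B7=F, B8=F, B9=T, B10=E
test 6 (a=3, u=6, z=4) fires B2->S, B1->F, B4->S, B3->T, B6->E, B5->T, B7->F, B8->F, B10->E, B9->F, B11->F; hits B1=F, B2=S, B3=T, B4=S, B5=T, B6=E, B7=F, B8=F, B9=F, B10=E, B11=F
test 7 (a=5, u=3, z=4) fires B2->S, B1->F, B4->S, B3->T, B6->E, B5->T, B7->F, B8->F, B10->S, B9->F, B11->F; hits B1=F, B2=S, B3=T, B4=S, B5=T, B6=E, B7=F, B8=F, B9=F, B10=S, B11=F
test 8 (a=4, u=3, z=5) fires B2->S, B1->F, B4->E, B3->F, B6->E, B5->F, B7->F, B8->F, B10->S, B9->F, B11->F; hits B1=F, B2=S, B3=F, B4=E, B5=F, B6=E, B7=F, B8=F, B9=F, B10=S, B11=F
test 9 (a=3, u=6, z=7) fires B2->S, B1->F, B4->E, B3->T, B6->E, B5->T, B7->F, B8->F, B10->S, B9->F, B11->F; hits B1=F, B2=S, B3=T, B4=E, B5=T, B6=E, B7=F, B8=F, B9=F, B10=S, B11=F
the full pool covers 18 outcomes: B1=T, B1=F, B2=S, B2=E, B3=T, B3=F, B4=S, B4=E, B5=T, B5=F, B6=E, B7=F, B8=F, B9=T, B9=F, B10=S, B10=E, B11=F
size 1 is not enough: best union over all size-1 subsets is 11/18
size 2 is not enough: best union over all size-2 subsets is 16/18
the canonical winner is {1, 2, 5}: size 3, full 18-outcome coverage, earliest index list among size-3 covers
Answer: 1, 2, 5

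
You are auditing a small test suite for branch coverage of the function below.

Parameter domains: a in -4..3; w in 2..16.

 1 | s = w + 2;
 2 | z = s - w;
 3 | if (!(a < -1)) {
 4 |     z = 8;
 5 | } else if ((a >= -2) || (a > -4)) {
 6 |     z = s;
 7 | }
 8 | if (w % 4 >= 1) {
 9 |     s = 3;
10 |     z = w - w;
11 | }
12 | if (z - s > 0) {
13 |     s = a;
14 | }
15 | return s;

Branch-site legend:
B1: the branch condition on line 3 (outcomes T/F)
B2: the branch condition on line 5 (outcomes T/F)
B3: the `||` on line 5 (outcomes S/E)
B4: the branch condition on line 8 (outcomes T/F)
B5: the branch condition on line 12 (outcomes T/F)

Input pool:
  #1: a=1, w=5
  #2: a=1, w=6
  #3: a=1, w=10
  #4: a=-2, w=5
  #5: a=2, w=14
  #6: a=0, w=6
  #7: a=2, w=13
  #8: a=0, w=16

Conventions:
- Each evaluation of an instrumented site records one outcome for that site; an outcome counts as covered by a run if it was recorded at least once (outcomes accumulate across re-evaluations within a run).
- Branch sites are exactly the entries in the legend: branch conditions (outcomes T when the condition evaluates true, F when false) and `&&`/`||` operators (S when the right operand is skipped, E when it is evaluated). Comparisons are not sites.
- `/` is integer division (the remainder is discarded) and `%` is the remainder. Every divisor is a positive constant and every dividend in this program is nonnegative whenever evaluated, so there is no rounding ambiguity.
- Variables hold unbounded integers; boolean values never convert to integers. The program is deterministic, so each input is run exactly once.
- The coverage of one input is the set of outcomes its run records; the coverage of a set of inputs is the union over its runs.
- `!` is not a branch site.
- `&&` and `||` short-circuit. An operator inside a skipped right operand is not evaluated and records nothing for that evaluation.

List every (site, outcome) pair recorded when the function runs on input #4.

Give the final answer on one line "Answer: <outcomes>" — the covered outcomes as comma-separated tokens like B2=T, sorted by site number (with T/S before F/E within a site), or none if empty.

Running input #4 (a=-2, w=5), event by event:
  B1->F, B3->S, B2->T, B4->T, B5->F
as a set, this run covers: B1=F, B2=T, B3=S, B4=T, B5=F

Answer: B1=F, B2=T, B3=S, B4=T, B5=F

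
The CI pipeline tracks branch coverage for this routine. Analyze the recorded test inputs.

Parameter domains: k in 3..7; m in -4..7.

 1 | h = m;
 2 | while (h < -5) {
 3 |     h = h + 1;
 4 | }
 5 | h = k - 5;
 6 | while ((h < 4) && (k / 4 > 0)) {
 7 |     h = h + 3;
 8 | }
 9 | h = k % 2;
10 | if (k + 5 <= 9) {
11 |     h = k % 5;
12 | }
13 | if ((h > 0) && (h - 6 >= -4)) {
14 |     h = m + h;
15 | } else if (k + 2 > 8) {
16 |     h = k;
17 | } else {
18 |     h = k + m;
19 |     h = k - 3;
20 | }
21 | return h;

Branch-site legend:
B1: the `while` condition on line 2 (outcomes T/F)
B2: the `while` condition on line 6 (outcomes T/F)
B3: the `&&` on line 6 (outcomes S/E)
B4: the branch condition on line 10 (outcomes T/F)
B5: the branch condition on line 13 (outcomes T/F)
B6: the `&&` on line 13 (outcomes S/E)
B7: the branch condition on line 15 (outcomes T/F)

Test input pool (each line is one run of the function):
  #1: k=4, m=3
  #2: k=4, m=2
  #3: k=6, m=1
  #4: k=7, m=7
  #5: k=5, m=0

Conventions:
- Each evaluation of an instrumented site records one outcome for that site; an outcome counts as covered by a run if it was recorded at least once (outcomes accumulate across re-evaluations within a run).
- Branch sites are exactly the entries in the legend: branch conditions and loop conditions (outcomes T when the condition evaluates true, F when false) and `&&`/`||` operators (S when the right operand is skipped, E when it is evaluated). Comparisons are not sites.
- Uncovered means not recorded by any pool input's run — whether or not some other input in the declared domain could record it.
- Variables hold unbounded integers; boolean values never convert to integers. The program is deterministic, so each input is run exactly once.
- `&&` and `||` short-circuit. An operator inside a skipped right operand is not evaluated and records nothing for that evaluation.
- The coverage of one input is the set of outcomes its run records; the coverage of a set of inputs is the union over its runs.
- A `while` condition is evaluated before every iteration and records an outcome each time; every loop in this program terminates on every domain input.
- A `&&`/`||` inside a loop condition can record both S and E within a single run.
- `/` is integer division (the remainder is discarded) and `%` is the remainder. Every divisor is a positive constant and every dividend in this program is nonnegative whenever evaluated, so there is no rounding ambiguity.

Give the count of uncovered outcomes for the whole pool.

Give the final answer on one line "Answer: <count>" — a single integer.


test 1 (k=4, m=3) fires B1->F, B3->E, B2->T, B3->E, B2->T, B3->S, B2->F, B4->T, B6->E, B5->T; hits B1=F, B2=T, B2=F, B3=S, B3=E, B4=T, B5=T, B6=E
test 2 (k=4, m=2) fires B1->F, B3->E, B2->T, B3->E, B2->T, B3->S, B2->F, B4->T, B6->E, B5->T; hits B1=F, B2=T, B2=F, B3=S, B3=E, B4=T, B5=T, B6=E
test 3 (k=6, m=1) fires B1->F, B3->E, B2->T, B3->S, B2->F, B4->F, B6->S, B5->F, B7->F; hits B1=F, B2=T, B2=F, B3=S, B3=E, B4=F, B5=F, B6=S, B7=F
test 4 (k=7, m=7) fires B1->F, B3->E, B2->T, B3->S, B2->F, B4->F, B6->E, B5->F, B7->T; hits B1=F, B2=T, B2=F, B3=S, B3=E, B4=F, B5=F, B6=E, B7=T
test 5 (k=5, m=0) fires B1->F, B3->E, B2->T, B3->E, B2->T, B3->S, B2->F, B4->F, B6->E, B5->F, B7->F; hits B1=F, B2=T, B2=F, B3=S, B3=E, B4=F, B5=F, B6=E, B7=F
union over the pool: B1=F, B2=T, B2=F, B3=S, B3=E, B4=T, B4=F, B5=T, B5=F, B6=S, B6=E, B7=T, B7=F
uncovered (1 of 14): B1=T
Answer: 1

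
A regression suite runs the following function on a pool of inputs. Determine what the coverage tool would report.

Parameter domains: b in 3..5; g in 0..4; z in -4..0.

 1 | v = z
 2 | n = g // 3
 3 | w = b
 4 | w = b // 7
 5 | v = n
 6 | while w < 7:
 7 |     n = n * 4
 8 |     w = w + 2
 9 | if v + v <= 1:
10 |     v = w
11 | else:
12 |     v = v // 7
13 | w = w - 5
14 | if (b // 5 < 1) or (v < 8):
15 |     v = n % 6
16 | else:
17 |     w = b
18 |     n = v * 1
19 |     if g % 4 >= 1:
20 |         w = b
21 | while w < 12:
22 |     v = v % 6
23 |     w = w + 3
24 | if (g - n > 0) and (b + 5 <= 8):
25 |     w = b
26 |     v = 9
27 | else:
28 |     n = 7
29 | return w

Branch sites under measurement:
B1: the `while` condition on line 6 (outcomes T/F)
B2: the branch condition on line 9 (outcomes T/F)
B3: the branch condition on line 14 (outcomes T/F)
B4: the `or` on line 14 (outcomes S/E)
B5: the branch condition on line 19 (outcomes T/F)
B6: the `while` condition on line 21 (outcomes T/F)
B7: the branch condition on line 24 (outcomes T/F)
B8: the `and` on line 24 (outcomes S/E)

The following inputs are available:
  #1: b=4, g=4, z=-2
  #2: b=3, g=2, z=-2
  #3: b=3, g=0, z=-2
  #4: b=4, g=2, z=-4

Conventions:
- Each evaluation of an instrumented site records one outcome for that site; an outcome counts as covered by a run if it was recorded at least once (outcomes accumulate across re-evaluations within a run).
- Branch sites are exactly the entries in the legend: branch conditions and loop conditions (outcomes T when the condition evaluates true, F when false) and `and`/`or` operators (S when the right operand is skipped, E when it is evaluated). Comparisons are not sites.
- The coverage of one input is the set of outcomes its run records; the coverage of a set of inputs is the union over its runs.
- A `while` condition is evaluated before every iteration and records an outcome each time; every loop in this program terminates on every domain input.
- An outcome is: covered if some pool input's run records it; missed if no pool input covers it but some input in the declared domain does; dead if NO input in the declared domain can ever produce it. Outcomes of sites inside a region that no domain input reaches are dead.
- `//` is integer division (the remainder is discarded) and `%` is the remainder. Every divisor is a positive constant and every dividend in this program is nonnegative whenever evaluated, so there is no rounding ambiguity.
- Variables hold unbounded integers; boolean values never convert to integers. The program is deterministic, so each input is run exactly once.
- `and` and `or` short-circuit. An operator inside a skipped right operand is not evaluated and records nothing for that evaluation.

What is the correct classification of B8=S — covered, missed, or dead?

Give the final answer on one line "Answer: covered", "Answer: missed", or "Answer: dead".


B8=S is recorded by pool input(s) 1, 3 -> covered
Answer: covered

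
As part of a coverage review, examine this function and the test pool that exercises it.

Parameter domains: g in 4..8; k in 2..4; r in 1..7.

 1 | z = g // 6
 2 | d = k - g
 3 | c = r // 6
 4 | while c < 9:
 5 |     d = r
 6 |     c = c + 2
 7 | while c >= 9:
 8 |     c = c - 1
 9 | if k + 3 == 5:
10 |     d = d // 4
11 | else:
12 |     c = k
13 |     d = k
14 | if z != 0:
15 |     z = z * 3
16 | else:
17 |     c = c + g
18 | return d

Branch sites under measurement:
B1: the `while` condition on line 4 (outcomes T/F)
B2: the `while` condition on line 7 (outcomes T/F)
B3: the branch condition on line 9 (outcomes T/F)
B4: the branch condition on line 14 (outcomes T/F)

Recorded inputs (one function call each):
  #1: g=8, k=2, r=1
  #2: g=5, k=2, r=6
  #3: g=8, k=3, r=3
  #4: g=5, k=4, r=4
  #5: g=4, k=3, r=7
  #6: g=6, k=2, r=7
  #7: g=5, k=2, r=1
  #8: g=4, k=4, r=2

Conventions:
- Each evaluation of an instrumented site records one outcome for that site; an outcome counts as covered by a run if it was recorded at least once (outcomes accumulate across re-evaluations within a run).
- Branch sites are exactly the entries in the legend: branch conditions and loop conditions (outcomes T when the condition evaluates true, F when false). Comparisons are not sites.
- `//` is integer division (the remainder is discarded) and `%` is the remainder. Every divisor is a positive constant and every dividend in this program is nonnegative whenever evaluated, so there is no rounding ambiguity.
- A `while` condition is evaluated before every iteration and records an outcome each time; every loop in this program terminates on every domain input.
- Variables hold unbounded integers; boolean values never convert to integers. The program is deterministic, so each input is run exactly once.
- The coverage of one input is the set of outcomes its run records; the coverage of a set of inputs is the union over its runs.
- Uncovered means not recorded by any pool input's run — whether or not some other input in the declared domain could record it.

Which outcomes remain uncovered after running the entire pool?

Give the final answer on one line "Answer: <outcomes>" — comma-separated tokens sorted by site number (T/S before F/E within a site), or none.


input #1 (g=8, k=2, r=1): events B1->T, B1->T, B1->T, B1->T, B1->T, B1->F, B2->T, B2->T, B2->F, B3->T, B4->T; covers B1=T, B1=F, B2=T, B2=F, B3=T, B4=T
input #2 (g=5, k=2, r=6): events B1->T, B1->T, B1->T, B1->T, B1->F, B2->T, B2->F, B3->T, B4->F; covers B1=T, B1=F, B2=T, B2=F, B3=T, B4=F
input #3 (g=8, k=3, r=3): events B1->T, B1->T, B1->T, B1->T, B1->T, B1->F, B2->T, B2->T, B2->F, B3->F, B4->T; covers B1=T, B1=F, B2=T, B2=F, B3=F, B4=T
input #4 (g=5, k=4, r=4): events B1->T, B1->T, B1->T, B1->T, B1->T, B1->F, B2->T, B2->T, B2->F, B3->F, B4->F; covers B1=T, B1=F, B2=T, B2=F, B3=F, B4=F
input #5 (g=4, k=3, r=7): events B1->T, B1->T, B1->T, B1->T, B1->F, B2->T, B2->F, B3->F, B4->F; covers B1=T, B1=F, B2=T, B2=F, B3=F, B4=F
input #6 (g=6, k=2, r=7): events B1->T, B1->T, B1->T, B1->T, B1->F, B2->T, B2->F, B3->T, B4->T; covers B1=T, B1=F, B2=T, B2=F, B3=T, B4=T
input #7 (g=5, k=2, r=1): events B1->T, B1->T, B1->T, B1->T, B1->T, B1->F, B2->T, B2->T, B2->F, B3->T, B4->F; covers B1=T, B1=F, B2=T, B2=F, B3=T, B4=F
input #8 (g=4, k=4, r=2): events B1->T, B1->T, B1->T, B1->T, B1->T, B1->F, B2->T, B2->T, B2->F, B3->F, B4->F; covers B1=T, B1=F, B2=T, B2=F, B3=F, B4=F
union over the pool: B1=T, B1=F, B2=T, B2=F, B3=T, B3=F, B4=T, B4=F
uncovered (0 of 8): none
Answer: none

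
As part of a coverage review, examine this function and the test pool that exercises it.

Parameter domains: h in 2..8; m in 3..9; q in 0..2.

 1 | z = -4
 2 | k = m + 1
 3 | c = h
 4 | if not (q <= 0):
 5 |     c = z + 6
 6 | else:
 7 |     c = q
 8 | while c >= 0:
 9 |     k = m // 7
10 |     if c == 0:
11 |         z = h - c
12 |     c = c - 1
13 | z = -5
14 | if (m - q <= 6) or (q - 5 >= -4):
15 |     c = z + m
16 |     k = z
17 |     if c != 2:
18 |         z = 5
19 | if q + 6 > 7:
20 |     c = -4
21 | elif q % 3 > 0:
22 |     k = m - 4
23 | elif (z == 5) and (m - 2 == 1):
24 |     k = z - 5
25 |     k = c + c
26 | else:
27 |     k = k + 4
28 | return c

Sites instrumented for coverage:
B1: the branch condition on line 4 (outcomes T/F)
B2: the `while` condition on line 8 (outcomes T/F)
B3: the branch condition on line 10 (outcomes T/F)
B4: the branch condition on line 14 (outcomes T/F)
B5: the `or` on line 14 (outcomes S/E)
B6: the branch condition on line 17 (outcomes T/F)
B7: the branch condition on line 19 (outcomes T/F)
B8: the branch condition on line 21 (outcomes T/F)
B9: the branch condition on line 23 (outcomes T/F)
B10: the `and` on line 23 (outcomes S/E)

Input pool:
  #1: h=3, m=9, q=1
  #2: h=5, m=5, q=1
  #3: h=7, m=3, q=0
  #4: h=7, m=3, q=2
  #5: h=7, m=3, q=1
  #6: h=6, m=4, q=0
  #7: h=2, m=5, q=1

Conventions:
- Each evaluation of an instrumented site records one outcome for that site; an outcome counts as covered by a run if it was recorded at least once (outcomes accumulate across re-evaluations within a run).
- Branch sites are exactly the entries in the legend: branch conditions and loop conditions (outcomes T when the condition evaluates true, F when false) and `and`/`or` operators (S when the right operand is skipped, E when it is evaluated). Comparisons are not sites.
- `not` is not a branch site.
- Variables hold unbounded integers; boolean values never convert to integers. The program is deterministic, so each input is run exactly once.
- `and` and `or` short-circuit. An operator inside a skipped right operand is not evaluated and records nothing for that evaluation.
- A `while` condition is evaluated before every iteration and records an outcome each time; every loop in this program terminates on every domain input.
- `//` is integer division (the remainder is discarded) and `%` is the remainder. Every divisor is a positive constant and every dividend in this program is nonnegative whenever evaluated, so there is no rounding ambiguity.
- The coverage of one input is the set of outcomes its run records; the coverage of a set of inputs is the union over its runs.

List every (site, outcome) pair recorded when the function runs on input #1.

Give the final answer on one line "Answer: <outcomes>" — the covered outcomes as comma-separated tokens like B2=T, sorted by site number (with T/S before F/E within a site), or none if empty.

Simulating input #1 (h=3, m=9, q=1) step by step:
  B1->T, B2->T, B3->F, B2->T, B3->F, B2->T, B3->T, B2->F, B5->E, B4->T
  B6->T, B7->F, B8->T
deduplicating events, the covered set is: B1=T, B2=T, B2=F, B3=T, B3=F, B4=T, B5=E, B6=T, B7=F, B8=T

Answer: B1=T, B2=T, B2=F, B3=T, B3=F, B4=T, B5=E, B6=T, B7=F, B8=T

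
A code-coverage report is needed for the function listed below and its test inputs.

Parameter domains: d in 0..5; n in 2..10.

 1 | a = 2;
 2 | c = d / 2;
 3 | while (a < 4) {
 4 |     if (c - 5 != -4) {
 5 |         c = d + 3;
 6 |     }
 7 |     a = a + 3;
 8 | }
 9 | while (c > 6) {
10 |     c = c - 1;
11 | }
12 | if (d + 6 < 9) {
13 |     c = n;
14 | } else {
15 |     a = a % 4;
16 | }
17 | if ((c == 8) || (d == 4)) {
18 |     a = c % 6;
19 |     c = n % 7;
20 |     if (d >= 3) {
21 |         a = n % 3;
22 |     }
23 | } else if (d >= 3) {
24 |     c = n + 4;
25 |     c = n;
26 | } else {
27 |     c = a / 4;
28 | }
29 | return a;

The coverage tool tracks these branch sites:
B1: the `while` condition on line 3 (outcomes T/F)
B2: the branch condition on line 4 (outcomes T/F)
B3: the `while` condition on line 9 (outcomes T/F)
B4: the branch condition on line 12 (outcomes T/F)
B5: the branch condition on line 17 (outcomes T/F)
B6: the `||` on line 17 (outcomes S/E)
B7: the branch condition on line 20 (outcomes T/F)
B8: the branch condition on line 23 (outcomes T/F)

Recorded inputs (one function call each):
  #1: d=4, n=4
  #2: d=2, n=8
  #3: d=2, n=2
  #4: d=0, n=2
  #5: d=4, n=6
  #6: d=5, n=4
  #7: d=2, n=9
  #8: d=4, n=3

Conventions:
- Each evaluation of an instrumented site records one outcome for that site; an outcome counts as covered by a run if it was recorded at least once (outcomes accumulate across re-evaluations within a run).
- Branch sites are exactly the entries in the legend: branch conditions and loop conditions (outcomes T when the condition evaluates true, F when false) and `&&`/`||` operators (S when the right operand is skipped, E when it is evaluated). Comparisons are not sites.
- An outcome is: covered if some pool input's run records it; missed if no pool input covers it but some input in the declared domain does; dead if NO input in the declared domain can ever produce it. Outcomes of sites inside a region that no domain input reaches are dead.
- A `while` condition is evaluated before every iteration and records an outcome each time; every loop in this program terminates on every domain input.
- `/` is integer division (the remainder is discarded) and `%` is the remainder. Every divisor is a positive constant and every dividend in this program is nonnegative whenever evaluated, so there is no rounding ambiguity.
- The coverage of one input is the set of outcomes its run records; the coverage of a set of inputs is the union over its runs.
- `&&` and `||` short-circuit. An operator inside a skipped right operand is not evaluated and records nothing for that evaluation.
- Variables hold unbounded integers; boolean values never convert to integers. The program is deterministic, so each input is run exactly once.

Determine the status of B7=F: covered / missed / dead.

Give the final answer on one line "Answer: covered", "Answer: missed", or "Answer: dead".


B7=F is recorded by pool input(s) 2 -> covered
Answer: covered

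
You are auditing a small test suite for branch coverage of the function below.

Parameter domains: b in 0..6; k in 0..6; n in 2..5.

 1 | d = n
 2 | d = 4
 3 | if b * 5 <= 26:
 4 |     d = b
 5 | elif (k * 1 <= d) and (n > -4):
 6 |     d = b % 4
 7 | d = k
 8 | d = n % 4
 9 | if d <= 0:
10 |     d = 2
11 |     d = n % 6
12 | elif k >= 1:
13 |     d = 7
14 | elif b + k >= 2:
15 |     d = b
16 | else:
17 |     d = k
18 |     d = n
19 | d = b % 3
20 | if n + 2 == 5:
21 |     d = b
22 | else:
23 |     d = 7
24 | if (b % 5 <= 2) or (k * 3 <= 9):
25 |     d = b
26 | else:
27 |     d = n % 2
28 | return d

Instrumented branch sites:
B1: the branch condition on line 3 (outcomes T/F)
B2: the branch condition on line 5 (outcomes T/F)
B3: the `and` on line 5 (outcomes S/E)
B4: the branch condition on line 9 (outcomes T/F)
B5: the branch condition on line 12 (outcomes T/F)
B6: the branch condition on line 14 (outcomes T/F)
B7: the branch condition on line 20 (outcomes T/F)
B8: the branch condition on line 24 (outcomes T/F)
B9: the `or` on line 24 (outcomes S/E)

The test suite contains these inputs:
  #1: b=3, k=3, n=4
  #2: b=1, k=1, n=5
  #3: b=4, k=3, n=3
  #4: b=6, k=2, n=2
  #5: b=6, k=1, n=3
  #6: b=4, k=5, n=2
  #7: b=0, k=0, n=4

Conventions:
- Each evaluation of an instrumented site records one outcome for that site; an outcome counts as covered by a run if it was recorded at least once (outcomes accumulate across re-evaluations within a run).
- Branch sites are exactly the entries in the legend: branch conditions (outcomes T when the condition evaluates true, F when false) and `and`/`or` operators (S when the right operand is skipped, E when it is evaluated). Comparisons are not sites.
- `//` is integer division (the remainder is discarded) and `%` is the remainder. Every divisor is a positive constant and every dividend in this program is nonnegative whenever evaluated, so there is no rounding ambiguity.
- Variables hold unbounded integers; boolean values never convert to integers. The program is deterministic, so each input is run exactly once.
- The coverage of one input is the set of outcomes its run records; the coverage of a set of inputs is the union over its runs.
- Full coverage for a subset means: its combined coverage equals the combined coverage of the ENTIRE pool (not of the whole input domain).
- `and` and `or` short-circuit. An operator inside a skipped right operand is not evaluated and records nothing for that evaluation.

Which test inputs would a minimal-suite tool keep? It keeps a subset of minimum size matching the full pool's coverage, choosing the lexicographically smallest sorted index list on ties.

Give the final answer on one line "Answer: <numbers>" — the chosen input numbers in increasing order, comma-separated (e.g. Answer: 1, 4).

test 1 (b=3, k=3, n=4) fires B1->T, B4->T, B7->F, B9->E, B8->T; hits B1=T, B4=T, B7=F, B8=T, B9=E
test 2 (b=1, k=1, n=5) fires B1->T, B4->F, B5->T, B7->F, B9->S, B8->T; hits B1=T, B4=F, B5=T, B7=F, B8=T, B9=S
test 3 (b=4, k=3, n=3) fires B1->T, B4->F, B5->T, B7->T, B9->E, B8->T; hits B1=T, B4=F, B5=T, B7=T, B8=T, B9=E
test 4 (b=6, k=2, n=2) fires B1->F, B3->E, B2->T, B4->F, B5->T, B7->F, B9->S, B8->T; hits B1=F, B2=T, B3=E, B4=F, B5=T, B7=F, B8=T, B9=S
test 5 (b=6, k=1, n=3) fires B1->F, B3->E, B2->T, B4->F, B5->T, B7->T, B9->S, B8->T; hits B1=F, B2=T, B3=E, B4=F, B5=T, B7=T, B8=T, B9=S
test 6 (b=4, k=5, n=2) fires B1->T, B4->F, B5->T, B7->F, B9->E, B8->F; hits B1=T, B4=F, B5=T, B7=F, B8=F, B9=E
test 7 (b=0, k=0, n=4) fires B1->T, B4->T, B7->F, B9->S, B8->T; hits B1=T, B4=T, B7=F, B8=T, B9=S
pool-wide coverage (13 outcomes): B1=T, B1=F, B2=T, B3=E, B4=T, B4=F, B5=T, B7=T, B7=F, B8=T, B8=F, B9=S, B9=E
size 1 is not enough: best union over all size-1 subsets is 8/13
size 2 is not enough: best union over all size-2 subsets is 12/13
inputs {1, 5, 6} (size 3) cover everything; no size-3 subset with a lexicographically smaller index list covers all 13

Answer: 1, 5, 6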